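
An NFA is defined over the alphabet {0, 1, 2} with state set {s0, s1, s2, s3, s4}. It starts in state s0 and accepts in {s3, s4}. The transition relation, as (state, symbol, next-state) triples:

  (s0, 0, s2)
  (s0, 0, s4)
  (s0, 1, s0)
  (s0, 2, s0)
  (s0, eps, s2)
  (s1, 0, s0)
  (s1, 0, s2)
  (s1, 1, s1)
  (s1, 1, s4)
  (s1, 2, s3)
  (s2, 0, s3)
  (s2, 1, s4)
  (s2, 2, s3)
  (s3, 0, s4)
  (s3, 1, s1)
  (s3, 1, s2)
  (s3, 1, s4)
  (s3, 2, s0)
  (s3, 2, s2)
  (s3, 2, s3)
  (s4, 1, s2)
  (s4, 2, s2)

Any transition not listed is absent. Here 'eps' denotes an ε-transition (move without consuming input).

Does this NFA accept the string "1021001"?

Yes

Start: ε-closure({s0}) = {s0, s2}.
Read '1': {s0, s2} → {s0, s2, s4}.
Read '0': {s0, s2, s4} → {s2, s3, s4}.
Read '2': {s2, s3, s4} → {s0, s2, s3}.
Read '1': {s0, s2, s3} → {s0, s1, s2, s4}.
Read '0': {s0, s1, s2, s4} → {s0, s2, s3, s4}.
Read '0': {s0, s2, s3, s4} → {s2, s3, s4}.
Read '1': {s2, s3, s4} → {s1, s2, s4}.
The final set {s1, s2, s4} contains the accepting state s4.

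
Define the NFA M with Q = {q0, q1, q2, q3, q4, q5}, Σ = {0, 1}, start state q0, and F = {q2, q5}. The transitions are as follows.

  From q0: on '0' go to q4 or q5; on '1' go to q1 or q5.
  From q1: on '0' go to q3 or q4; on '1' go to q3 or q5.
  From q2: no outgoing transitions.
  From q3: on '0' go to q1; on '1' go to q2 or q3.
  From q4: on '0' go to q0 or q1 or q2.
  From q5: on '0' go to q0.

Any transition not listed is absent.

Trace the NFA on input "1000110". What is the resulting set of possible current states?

Start in {q0}.
Read '1': {q0} → {q1, q5}.
Read '0': {q1, q5} → {q0, q3, q4}.
Read '0': {q0, q3, q4} → {q0, q1, q2, q4, q5}.
Read '0': {q0, q1, q2, q4, q5} → {q0, q1, q2, q3, q4, q5}.
Read '1': {q0, q1, q2, q3, q4, q5} → {q1, q2, q3, q5}.
Read '1': {q1, q2, q3, q5} → {q2, q3, q5}.
Read '0': {q2, q3, q5} → {q0, q1}.

{q0, q1}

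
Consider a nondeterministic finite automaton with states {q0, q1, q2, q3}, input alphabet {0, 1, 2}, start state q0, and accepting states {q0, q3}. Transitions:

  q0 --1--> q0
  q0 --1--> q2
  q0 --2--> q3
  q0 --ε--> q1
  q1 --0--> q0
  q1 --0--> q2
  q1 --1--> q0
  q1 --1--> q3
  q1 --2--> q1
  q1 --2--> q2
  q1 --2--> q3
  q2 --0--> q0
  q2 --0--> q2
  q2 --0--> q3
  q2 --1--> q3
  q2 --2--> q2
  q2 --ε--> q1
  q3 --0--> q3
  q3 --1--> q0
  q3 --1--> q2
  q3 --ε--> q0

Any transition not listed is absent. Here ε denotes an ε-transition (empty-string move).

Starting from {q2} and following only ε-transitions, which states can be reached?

Begin with {q2}.
ε-move q2 → q1; add q1.

{q1, q2}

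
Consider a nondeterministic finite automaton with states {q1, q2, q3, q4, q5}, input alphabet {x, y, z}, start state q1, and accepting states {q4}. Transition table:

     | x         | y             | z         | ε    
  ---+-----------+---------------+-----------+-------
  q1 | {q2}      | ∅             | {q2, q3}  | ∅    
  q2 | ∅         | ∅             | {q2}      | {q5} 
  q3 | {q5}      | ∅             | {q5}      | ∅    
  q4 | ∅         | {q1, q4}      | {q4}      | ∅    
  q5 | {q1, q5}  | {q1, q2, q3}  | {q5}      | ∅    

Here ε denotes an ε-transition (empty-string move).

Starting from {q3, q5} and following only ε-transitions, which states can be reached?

Begin with {q3, q5}.
No ε-moves leave this set, so the closure equals the set itself.

{q3, q5}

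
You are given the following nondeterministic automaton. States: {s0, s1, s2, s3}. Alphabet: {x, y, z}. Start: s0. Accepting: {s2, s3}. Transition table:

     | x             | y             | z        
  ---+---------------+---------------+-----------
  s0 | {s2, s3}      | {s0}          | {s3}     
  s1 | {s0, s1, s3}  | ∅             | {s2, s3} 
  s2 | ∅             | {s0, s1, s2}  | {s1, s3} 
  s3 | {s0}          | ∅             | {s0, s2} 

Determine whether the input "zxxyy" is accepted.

Start in {s0}.
Read 'z': s0→{s3}; now {s3}.
Read 'x': s3→{s0}; now {s0}.
Read 'x': s0→{s2, s3}; now {s2, s3}.
Read 'y': s2→{s0, s1, s2}, s3→∅; now {s0, s1, s2}.
Read 'y': s0→{s0}, s1→∅, s2→{s0, s1, s2}; now {s0, s1, s2}.
The final set {s0, s1, s2} contains the accepting state s2.

Yes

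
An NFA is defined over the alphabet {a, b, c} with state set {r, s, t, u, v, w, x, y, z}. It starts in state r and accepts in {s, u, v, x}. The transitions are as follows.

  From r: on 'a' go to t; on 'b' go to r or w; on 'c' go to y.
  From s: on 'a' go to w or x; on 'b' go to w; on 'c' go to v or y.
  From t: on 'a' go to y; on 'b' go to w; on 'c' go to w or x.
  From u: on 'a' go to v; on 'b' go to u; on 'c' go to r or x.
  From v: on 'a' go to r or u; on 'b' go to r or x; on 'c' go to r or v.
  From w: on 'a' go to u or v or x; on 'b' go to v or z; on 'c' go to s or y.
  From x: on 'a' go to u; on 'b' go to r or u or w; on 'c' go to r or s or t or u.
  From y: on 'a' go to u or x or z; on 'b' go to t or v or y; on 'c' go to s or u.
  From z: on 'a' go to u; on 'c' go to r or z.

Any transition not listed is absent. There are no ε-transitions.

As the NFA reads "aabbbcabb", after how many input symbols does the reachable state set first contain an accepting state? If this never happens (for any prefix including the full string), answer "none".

Start in {r}.
Read 'a': r→{t}; now {t}.
Read 'a': t→{y}; now {y}.
Read 'b': y→{t, v, y}; now {t, v, y}.
None of the earlier sets intersect F, but {t, v, y} does.

3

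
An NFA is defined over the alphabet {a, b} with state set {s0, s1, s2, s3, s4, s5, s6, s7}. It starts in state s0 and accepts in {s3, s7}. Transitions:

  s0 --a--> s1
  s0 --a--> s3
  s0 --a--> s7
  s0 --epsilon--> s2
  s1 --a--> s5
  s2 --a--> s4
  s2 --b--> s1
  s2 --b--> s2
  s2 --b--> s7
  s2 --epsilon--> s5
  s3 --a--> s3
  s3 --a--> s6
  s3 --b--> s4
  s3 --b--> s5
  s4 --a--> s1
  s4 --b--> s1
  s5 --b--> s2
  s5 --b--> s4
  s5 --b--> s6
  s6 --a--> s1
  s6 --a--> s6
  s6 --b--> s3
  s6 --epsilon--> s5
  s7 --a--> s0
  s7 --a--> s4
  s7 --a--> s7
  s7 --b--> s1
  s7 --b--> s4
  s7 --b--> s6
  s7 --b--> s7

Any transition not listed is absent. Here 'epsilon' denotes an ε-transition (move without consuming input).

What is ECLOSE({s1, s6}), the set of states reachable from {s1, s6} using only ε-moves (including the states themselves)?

{s1, s5, s6}

Begin with {s1, s6}.
ε-move s6 → s5; add s5.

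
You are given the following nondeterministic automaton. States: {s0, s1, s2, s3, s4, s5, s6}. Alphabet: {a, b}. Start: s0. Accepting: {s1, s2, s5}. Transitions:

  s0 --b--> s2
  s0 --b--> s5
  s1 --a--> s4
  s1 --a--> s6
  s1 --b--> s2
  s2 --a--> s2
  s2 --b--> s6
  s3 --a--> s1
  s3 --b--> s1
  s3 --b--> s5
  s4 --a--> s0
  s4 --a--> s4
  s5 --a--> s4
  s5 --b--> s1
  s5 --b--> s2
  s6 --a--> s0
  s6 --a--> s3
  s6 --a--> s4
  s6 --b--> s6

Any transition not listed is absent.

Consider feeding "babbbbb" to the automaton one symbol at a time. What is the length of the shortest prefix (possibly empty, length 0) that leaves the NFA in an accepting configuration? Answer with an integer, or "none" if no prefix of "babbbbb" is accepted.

1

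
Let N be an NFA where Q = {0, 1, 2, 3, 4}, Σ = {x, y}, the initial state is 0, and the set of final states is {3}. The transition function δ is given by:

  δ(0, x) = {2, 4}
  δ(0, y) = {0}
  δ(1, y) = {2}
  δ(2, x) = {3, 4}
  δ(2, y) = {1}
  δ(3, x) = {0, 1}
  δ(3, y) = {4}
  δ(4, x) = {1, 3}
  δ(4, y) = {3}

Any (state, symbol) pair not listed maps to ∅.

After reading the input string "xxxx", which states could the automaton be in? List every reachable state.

Start in {0}.
Read 'x': 0→{2, 4}; now {2, 4}.
Read 'x': 2→{3, 4}, 4→{1, 3}; now {1, 3, 4}.
Read 'x': 1→∅, 3→{0, 1}, 4→{1, 3}; now {0, 1, 3}.
Read 'x': 0→{2, 4}, 1→∅, 3→{0, 1}; now {0, 1, 2, 4}.

{0, 1, 2, 4}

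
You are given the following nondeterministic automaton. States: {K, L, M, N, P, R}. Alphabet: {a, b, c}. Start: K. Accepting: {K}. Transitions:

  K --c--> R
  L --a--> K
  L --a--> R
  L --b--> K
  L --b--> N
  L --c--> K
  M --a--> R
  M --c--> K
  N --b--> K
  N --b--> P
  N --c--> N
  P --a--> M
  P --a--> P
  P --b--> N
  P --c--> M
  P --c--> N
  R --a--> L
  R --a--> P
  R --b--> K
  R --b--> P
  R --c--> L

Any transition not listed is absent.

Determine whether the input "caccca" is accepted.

Yes

Start in {K}.
Read 'c': {K} → {R}.
Read 'a': {R} → {L, P}.
Read 'c': {L, P} → {K, M, N}.
Read 'c': {K, M, N} → {K, N, R}.
Read 'c': {K, N, R} → {L, N, R}.
Read 'a': {L, N, R} → {K, L, P, R}.
The final set {K, L, P, R} contains the accepting state K.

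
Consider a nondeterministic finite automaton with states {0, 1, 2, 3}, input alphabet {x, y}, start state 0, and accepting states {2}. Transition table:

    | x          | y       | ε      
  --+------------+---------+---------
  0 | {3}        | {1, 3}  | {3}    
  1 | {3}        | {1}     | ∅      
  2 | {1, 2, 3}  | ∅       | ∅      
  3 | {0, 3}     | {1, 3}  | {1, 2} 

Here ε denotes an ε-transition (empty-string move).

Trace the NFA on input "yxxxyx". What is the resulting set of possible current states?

Start: ε-closure({0}) = {0, 1, 2, 3}.
Read 'y': {0, 1, 2, 3} → {1, 2, 3}.
Read 'x': {1, 2, 3} → {0, 1, 2, 3}.
Read 'x': {0, 1, 2, 3} → {0, 1, 2, 3}.
Read 'x': {0, 1, 2, 3} → {0, 1, 2, 3}.
Read 'y': {0, 1, 2, 3} → {1, 2, 3}.
Read 'x': {1, 2, 3} → {0, 1, 2, 3}.

{0, 1, 2, 3}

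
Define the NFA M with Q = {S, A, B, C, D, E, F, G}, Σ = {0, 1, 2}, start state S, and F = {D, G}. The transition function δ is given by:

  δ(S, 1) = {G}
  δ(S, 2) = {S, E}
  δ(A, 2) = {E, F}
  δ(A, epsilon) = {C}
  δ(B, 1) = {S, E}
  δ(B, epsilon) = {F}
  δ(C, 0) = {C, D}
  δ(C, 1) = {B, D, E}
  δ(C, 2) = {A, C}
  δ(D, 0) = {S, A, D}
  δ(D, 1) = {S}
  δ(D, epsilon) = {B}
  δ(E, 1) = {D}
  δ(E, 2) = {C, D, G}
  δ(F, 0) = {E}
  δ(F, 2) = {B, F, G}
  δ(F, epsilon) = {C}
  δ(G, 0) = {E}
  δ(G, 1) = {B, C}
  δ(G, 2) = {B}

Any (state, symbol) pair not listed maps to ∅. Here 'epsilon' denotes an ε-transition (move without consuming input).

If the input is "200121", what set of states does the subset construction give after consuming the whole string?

∅

Start in {S}.
Read '2': {S} → {S, E}.
Read '0': {S, E} → ∅.
The set is empty and remains empty for the remaining 4 symbols.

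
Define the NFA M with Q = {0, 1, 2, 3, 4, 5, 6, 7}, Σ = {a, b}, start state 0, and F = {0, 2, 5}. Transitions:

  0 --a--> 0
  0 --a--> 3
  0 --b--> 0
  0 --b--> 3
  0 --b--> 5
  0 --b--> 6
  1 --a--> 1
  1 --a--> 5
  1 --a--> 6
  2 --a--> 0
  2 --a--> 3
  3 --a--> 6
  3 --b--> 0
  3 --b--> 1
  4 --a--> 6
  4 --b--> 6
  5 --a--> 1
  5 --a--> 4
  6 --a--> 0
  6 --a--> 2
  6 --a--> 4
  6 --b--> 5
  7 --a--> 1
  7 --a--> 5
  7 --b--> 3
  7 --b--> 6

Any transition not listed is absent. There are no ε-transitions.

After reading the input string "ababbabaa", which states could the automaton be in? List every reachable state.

{0, 1, 2, 3, 4, 5, 6}

Start in {0}.
Read 'a': {0} → {0, 3}.
Read 'b': {0, 3} → {0, 1, 3, 5, 6}.
Read 'a': {0, 1, 3, 5, 6} → {0, 1, 2, 3, 4, 5, 6}.
Read 'b': {0, 1, 2, 3, 4, 5, 6} → {0, 1, 3, 5, 6}.
Read 'b': {0, 1, 3, 5, 6} → {0, 1, 3, 5, 6}.
Read 'a': {0, 1, 3, 5, 6} → {0, 1, 2, 3, 4, 5, 6}.
Read 'b': {0, 1, 2, 3, 4, 5, 6} → {0, 1, 3, 5, 6}.
Read 'a': {0, 1, 3, 5, 6} → {0, 1, 2, 3, 4, 5, 6}.
Read 'a': {0, 1, 2, 3, 4, 5, 6} → {0, 1, 2, 3, 4, 5, 6}.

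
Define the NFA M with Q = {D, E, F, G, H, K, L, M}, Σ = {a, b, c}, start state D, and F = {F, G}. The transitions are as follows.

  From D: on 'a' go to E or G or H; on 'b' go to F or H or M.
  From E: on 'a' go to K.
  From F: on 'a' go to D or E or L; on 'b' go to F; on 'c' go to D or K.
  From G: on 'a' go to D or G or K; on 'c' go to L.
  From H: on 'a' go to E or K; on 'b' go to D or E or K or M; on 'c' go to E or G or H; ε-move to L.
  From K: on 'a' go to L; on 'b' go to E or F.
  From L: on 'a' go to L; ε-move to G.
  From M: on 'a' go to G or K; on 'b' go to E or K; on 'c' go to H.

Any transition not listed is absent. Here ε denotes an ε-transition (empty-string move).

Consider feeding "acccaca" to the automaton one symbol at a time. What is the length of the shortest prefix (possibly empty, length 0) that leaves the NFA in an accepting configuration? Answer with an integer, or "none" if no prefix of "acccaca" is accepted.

1

Start in {D}.
Read 'a': D→{E, G, H}; union {E, G, H}; ε-closure = {E, G, H, L}.
None of the earlier sets intersect F, but {E, G, H, L} does.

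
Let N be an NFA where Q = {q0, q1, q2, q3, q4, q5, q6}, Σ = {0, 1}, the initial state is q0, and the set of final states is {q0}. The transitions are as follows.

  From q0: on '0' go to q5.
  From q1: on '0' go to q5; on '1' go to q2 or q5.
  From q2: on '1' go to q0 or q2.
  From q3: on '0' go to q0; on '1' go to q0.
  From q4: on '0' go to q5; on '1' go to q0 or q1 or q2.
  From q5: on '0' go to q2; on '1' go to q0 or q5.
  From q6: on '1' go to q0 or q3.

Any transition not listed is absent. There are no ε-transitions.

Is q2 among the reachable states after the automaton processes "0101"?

Start in {q0}.
Read '0': q0→{q5}; now {q5}.
Read '1': q5→{q0, q5}; now {q0, q5}.
Read '0': q0→{q5}, q5→{q2}; now {q2, q5}.
Read '1': q2→{q0, q2}, q5→{q0, q5}; now {q0, q2, q5}.
State q2 is in {q0, q2, q5}.

Yes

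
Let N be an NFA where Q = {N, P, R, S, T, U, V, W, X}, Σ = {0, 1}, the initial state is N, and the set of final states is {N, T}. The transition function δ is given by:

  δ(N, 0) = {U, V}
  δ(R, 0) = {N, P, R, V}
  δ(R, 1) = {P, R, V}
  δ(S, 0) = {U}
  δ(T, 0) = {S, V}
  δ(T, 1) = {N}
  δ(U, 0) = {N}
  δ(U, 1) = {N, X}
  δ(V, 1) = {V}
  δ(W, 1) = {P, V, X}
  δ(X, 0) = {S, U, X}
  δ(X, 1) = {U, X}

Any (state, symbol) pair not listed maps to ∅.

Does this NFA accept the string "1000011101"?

Start in {N}.
Read '1': N→∅; now ∅.
The set is empty and remains empty for the remaining 9 symbols.
The final set ∅ contains no accepting state.

No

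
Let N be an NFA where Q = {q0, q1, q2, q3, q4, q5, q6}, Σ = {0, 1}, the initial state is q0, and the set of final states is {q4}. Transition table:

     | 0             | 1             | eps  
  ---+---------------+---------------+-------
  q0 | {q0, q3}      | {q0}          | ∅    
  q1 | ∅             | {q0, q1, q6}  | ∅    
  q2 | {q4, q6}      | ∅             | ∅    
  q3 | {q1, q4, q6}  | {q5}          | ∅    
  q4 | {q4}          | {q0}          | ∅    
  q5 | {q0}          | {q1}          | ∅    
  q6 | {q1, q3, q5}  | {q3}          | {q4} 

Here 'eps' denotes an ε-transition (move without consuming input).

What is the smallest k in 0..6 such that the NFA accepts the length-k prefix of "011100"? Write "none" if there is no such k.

4

Start in {q0}.
Read '0': q0→{q0, q3}; now {q0, q3}.
Read '1': q0→{q0}, q3→{q5}; now {q0, q5}.
Read '1': q0→{q0}, q5→{q1}; now {q0, q1}.
Read '1': q0→{q0}, q1→{q0, q1, q6}; union {q0, q1, q6}; ε-closure = {q0, q1, q4, q6}.
None of the earlier sets intersect F, but {q0, q1, q4, q6} does.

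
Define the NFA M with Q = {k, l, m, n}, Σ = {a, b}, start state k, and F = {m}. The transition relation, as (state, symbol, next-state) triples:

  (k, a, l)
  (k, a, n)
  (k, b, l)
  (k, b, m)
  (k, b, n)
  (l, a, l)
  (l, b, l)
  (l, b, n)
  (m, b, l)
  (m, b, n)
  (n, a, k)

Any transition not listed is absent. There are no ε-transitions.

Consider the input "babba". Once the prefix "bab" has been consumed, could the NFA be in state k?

No

Start in {k}.
Read 'b': {k} → {l, m, n}.
Read 'a': {l, m, n} → {k, l}.
Read 'b': {k, l} → {l, m, n}.
State k is not in {l, m, n}.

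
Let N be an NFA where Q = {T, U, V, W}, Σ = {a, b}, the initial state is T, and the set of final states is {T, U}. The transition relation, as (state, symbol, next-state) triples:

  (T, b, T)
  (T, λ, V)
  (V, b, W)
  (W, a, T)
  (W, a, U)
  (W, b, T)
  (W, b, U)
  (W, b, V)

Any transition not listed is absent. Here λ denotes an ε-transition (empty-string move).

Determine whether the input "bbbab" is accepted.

Start: ε-closure({T}) = {T, V}.
Read 'b': T→{T}, V→{W}; union {T, W}; ε-closure = {T, V, W}.
Read 'b': T→{T}, V→{W}, W→{T, U, V}; now {T, U, V, W}.
Read 'b': T→{T}, U→∅, V→{W}, W→{T, U, V}; now {T, U, V, W}.
Read 'a': T→∅, U→∅, V→∅, W→{T, U}; union {T, U}; ε-closure = {T, U, V}.
Read 'b': T→{T}, U→∅, V→{W}; union {T, W}; ε-closure = {T, V, W}.
The final set {T, V, W} contains the accepting state T.

Yes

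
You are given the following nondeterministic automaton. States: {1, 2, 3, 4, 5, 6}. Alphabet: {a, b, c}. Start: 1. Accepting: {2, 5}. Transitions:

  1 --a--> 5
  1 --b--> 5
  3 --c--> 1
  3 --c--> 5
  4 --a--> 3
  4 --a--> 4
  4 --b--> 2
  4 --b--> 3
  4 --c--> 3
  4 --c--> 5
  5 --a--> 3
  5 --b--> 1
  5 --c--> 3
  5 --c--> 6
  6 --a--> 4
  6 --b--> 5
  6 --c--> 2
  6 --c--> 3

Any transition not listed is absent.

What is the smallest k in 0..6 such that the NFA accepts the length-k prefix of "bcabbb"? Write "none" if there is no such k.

Start in {1}.
Read 'b': 1→{5}; now {5}.
None of the earlier sets intersect F, but {5} does.

1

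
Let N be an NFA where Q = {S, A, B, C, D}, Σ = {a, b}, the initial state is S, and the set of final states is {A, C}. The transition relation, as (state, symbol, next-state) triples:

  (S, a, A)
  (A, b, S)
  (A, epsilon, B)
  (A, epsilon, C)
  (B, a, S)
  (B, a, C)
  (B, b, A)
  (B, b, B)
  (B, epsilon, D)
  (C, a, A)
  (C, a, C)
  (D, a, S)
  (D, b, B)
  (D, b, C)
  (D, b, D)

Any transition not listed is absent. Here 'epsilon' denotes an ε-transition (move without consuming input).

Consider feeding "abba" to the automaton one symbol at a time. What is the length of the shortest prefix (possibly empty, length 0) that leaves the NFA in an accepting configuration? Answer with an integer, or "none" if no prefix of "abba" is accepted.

1

Start in {S}.
Read 'a': S→{A}; union {A}; ε-closure = {A, B, C, D}.
None of the earlier sets intersect F, but {A, B, C, D} does.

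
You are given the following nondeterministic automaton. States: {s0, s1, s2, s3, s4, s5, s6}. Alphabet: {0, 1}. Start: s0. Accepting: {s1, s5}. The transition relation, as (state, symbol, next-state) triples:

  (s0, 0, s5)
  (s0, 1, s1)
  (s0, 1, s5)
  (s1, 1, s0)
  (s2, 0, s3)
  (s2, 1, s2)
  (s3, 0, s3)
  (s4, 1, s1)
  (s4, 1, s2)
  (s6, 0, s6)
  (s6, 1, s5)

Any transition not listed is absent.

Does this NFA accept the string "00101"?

Start in {s0}.
Read '0': {s0} → {s5}.
Read '0': {s5} → ∅.
The set is empty and remains empty for the remaining 3 symbols.
The final set ∅ contains no accepting state.

No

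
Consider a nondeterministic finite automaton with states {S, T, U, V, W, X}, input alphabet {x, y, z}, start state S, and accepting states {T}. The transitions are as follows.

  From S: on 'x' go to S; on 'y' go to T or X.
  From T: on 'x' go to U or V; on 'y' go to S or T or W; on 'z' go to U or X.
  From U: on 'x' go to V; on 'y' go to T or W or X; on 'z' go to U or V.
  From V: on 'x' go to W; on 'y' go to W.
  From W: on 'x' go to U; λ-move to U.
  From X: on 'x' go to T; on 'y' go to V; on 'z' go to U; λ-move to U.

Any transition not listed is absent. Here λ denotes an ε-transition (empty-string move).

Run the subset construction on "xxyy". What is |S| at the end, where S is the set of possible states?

6

Start in {S}.
Read 'x': {S} → {S}.
Read 'x': {S} → {S}.
Read 'y': {S} → {T, U, X}.
Read 'y': {T, U, X} → {S, T, U, V, W, X}.
That set has 6 states.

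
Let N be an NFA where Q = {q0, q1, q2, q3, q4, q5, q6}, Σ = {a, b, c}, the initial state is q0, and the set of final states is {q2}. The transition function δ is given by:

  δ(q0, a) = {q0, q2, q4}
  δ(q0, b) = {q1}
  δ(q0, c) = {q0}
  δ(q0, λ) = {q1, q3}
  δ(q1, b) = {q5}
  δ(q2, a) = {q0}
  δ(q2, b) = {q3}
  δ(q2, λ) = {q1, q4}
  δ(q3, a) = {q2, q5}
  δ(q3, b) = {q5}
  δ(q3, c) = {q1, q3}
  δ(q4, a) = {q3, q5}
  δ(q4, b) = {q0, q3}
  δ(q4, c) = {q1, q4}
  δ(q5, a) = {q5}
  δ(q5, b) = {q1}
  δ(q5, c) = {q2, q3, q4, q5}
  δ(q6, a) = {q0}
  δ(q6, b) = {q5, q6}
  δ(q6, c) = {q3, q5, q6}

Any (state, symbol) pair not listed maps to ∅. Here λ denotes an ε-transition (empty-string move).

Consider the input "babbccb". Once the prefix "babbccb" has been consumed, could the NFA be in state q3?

Start: ε-closure({q0}) = {q0, q1, q3}.
Read 'b': q0→{q1}, q1→{q5}, q3→{q5}; now {q1, q5}.
Read 'a': q1→∅, q5→{q5}; now {q5}.
Read 'b': q5→{q1}; now {q1}.
Read 'b': q1→{q5}; now {q5}.
Read 'c': q5→{q2, q3, q4, q5}; union {q2, q3, q4, q5}; ε-closure = {q1, q2, q3, q4, q5}.
Read 'c': q1→∅, q2→∅, q3→{q1, q3}, q4→{q1, q4}, q5→{q2, q3, q4, q5}; now {q1, q2, q3, q4, q5}.
Read 'b': q1→{q5}, q2→{q3}, q3→{q5}, q4→{q0, q3}, q5→{q1}; now {q0, q1, q3, q5}.
State q3 is in {q0, q1, q3, q5}.

Yes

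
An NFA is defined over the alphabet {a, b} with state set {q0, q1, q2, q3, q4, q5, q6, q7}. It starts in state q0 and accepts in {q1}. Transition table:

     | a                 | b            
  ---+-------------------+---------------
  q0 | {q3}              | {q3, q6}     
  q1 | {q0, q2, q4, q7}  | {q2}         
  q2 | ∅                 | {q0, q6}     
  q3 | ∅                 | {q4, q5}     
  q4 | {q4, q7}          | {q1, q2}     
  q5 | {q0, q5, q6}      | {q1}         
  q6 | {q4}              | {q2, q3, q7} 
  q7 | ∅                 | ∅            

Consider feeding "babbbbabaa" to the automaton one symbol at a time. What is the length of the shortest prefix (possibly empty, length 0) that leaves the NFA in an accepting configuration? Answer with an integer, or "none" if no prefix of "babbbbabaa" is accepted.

Start in {q0}.
Read 'b': q0→{q3, q6}; now {q3, q6}.
Read 'a': q3→∅, q6→{q4}; now {q4}.
Read 'b': q4→{q1, q2}; now {q1, q2}.
None of the earlier sets intersect F, but {q1, q2} does.

3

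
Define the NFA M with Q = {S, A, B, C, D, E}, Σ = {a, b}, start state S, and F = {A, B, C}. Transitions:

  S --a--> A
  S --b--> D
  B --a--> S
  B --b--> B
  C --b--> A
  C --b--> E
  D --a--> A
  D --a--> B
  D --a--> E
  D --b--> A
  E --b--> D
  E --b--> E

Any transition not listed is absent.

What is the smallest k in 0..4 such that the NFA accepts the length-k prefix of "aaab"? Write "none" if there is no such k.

Start in {S}.
Read 'a': S→{A}; now {A}.
None of the earlier sets intersect F, but {A} does.

1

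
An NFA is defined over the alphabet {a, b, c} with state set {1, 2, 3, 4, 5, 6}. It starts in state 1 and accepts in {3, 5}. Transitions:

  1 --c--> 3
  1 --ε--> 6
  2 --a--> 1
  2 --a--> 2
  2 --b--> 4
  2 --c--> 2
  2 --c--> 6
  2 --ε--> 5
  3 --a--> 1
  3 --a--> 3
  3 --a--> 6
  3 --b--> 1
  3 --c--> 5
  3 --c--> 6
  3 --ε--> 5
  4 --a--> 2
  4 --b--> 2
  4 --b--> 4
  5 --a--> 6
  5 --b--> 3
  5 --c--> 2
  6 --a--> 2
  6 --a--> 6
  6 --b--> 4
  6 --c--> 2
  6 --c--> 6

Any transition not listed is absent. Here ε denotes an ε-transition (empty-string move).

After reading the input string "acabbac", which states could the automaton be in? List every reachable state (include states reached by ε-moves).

Start: ε-closure({1}) = {1, 6}.
Read 'a': 1→∅, 6→{2, 6}; union {2, 6}; ε-closure = {2, 5, 6}.
Read 'c': 2→{2, 6}, 5→{2}, 6→{2, 6}; union {2, 6}; ε-closure = {2, 5, 6}.
Read 'a': 2→{1, 2}, 5→{6}, 6→{2, 6}; union {1, 2, 6}; ε-closure = {1, 2, 5, 6}.
Read 'b': 1→∅, 2→{4}, 5→{3}, 6→{4}; union {3, 4}; ε-closure = {3, 4, 5}.
Read 'b': 3→{1}, 4→{2, 4}, 5→{3}; union {1, 2, 3, 4}; ε-closure = {1, 2, 3, 4, 5, 6}.
Read 'a': 1→∅, 2→{1, 2}, 3→{1, 3, 6}, 4→{2}, 5→{6}, 6→{2, 6}; union {1, 2, 3, 6}; ε-closure = {1, 2, 3, 5, 6}.
Read 'c': 1→{3}, 2→{2, 6}, 3→{5, 6}, 5→{2}, 6→{2, 6}; now {2, 3, 5, 6}.

{2, 3, 5, 6}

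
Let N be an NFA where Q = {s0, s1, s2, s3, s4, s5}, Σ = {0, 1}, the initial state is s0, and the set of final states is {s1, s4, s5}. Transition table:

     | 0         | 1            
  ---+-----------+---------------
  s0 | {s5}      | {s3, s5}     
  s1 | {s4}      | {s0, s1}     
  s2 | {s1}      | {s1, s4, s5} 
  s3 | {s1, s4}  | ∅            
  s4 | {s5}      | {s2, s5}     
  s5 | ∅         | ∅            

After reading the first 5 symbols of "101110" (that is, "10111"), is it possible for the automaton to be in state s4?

Start in {s0}.
Read '1': {s0} → {s3, s5}.
Read '0': {s3, s5} → {s1, s4}.
Read '1': {s1, s4} → {s0, s1, s2, s5}.
Read '1': {s0, s1, s2, s5} → {s0, s1, s3, s4, s5}.
Read '1': {s0, s1, s3, s4, s5} → {s0, s1, s2, s3, s5}.
State s4 is not in {s0, s1, s2, s3, s5}.

No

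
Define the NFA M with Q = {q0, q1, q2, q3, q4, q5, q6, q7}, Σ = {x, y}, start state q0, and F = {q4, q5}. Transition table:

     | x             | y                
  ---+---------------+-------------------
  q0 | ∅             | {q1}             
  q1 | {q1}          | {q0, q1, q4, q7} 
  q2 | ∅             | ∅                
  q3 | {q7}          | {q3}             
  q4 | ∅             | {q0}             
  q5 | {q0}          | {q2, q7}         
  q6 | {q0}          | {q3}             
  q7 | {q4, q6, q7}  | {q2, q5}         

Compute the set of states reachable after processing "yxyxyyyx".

{q0, q1, q4, q6, q7}

Start in {q0}.
Read 'y': q0→{q1}; now {q1}.
Read 'x': q1→{q1}; now {q1}.
Read 'y': q1→{q0, q1, q4, q7}; now {q0, q1, q4, q7}.
Read 'x': q0→∅, q1→{q1}, q4→∅, q7→{q4, q6, q7}; now {q1, q4, q6, q7}.
Read 'y': q1→{q0, q1, q4, q7}, q4→{q0}, q6→{q3}, q7→{q2, q5}; now {q0, q1, q2, q3, q4, q5, q7}.
Read 'y': q0→{q1}, q1→{q0, q1, q4, q7}, q2→∅, q3→{q3}, q4→{q0}, q5→{q2, q7}, q7→{q2, q5}; now {q0, q1, q2, q3, q4, q5, q7}.
Read 'y': q0→{q1}, q1→{q0, q1, q4, q7}, q2→∅, q3→{q3}, q4→{q0}, q5→{q2, q7}, q7→{q2, q5}; now {q0, q1, q2, q3, q4, q5, q7}.
Read 'x': q0→∅, q1→{q1}, q2→∅, q3→{q7}, q4→∅, q5→{q0}, q7→{q4, q6, q7}; now {q0, q1, q4, q6, q7}.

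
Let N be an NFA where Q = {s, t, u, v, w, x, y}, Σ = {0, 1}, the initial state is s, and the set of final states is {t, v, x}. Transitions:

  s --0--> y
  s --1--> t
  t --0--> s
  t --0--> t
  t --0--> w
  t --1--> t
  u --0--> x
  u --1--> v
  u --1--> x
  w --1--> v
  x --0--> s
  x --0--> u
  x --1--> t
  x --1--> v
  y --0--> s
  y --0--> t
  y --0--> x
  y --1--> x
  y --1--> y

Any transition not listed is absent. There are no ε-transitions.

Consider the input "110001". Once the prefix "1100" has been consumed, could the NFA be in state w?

Start in {s}.
Read '1': s→{t}; now {t}.
Read '1': t→{t}; now {t}.
Read '0': t→{s, t, w}; now {s, t, w}.
Read '0': s→{y}, t→{s, t, w}, w→∅; now {s, t, w, y}.
State w is in {s, t, w, y}.

Yes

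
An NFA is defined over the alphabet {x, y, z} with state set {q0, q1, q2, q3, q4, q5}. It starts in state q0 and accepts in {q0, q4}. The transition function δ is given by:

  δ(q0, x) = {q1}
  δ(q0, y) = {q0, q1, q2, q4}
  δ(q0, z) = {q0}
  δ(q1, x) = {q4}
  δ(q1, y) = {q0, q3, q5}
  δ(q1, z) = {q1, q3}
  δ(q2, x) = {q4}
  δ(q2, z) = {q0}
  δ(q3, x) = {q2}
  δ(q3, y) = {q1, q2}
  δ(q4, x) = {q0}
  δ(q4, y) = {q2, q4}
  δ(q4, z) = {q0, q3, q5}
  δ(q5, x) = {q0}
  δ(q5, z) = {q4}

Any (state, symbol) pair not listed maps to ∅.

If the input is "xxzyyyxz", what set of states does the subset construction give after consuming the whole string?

{q0, q1, q3, q5}

Start in {q0}.
Read 'x': {q0} → {q1}.
Read 'x': {q1} → {q4}.
Read 'z': {q4} → {q0, q3, q5}.
Read 'y': {q0, q3, q5} → {q0, q1, q2, q4}.
Read 'y': {q0, q1, q2, q4} → {q0, q1, q2, q3, q4, q5}.
Read 'y': {q0, q1, q2, q3, q4, q5} → {q0, q1, q2, q3, q4, q5}.
Read 'x': {q0, q1, q2, q3, q4, q5} → {q0, q1, q2, q4}.
Read 'z': {q0, q1, q2, q4} → {q0, q1, q3, q5}.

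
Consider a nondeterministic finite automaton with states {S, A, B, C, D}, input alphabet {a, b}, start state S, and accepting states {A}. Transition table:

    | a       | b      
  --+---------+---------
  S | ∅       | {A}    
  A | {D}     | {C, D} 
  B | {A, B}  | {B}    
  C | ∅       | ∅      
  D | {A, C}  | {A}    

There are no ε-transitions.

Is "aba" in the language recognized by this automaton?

No

Start in {S}.
Read 'a': S→∅; now ∅.
The set is empty and remains empty for the remaining 2 symbols.
The final set ∅ contains no accepting state.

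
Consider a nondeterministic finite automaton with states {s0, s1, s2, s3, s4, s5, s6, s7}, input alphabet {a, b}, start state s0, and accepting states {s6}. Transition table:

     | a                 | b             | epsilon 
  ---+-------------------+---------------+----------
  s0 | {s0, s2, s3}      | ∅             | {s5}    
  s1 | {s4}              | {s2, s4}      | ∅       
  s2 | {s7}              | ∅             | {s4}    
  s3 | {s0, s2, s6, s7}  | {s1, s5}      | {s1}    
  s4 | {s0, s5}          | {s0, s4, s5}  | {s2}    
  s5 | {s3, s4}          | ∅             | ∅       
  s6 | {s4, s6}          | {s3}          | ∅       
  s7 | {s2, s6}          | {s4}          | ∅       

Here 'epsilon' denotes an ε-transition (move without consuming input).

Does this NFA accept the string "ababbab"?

No

Start: ε-closure({s0}) = {s0, s5}.
Read 'a': {s0, s5} → {s0, s1, s2, s3, s4, s5}.
Read 'b': {s0, s1, s2, s3, s4, s5} → {s0, s1, s2, s4, s5}.
Read 'a': {s0, s1, s2, s4, s5} → {s0, s1, s2, s3, s4, s5, s7}.
Read 'b': {s0, s1, s2, s3, s4, s5, s7} → {s0, s1, s2, s4, s5}.
Read 'b': {s0, s1, s2, s4, s5} → {s0, s2, s4, s5}.
Read 'a': {s0, s2, s4, s5} → {s0, s1, s2, s3, s4, s5, s7}.
Read 'b': {s0, s1, s2, s3, s4, s5, s7} → {s0, s1, s2, s4, s5}.
The final set {s0, s1, s2, s4, s5} contains no accepting state.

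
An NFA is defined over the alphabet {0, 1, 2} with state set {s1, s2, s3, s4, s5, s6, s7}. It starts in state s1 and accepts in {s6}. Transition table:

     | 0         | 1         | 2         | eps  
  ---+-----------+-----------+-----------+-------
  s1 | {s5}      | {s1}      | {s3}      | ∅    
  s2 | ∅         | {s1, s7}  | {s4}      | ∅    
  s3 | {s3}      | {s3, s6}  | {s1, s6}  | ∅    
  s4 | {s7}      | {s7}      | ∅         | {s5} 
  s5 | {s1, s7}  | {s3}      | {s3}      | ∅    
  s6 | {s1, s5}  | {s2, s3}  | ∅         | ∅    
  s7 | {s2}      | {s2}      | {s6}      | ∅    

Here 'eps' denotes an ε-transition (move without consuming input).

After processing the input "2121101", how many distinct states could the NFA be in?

Start in {s1}.
Read '2': s1→{s3}; now {s3}.
Read '1': s3→{s3, s6}; now {s3, s6}.
Read '2': s3→{s1, s6}, s6→∅; now {s1, s6}.
Read '1': s1→{s1}, s6→{s2, s3}; now {s1, s2, s3}.
Read '1': s1→{s1}, s2→{s1, s7}, s3→{s3, s6}; now {s1, s3, s6, s7}.
Read '0': s1→{s5}, s3→{s3}, s6→{s1, s5}, s7→{s2}; now {s1, s2, s3, s5}.
Read '1': s1→{s1}, s2→{s1, s7}, s3→{s3, s6}, s5→{s3}; now {s1, s3, s6, s7}.
That set has 4 states.

4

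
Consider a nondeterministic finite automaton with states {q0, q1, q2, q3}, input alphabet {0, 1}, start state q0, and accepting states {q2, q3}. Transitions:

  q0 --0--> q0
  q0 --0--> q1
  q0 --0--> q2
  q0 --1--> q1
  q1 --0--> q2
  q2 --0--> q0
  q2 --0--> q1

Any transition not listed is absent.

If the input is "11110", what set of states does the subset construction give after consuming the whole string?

∅

Start in {q0}.
Read '1': {q0} → {q1}.
Read '1': {q1} → ∅.
The set is empty and remains empty for the remaining 3 symbols.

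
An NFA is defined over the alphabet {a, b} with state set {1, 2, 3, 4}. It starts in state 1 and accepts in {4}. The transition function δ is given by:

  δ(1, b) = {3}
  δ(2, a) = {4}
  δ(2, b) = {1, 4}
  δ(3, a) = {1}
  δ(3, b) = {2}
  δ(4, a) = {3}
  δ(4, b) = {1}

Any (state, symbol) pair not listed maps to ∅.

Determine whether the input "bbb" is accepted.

Start in {1}.
Read 'b': {1} → {3}.
Read 'b': {3} → {2}.
Read 'b': {2} → {1, 4}.
The final set {1, 4} contains the accepting state 4.

Yes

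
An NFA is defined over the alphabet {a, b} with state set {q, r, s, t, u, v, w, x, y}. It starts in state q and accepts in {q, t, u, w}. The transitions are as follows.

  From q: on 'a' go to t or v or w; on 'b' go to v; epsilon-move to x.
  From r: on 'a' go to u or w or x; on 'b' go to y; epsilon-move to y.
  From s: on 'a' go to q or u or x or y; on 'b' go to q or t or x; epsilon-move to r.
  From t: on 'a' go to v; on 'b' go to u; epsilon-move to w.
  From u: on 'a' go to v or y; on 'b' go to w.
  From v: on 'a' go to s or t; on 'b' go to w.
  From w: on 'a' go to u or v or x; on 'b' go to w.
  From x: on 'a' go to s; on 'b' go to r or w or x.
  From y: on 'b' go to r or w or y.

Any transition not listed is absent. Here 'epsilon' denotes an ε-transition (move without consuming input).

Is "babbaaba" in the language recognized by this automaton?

Yes

Start: ε-closure({q}) = {q, x}.
Read 'b': {q, x} → {r, v, w, x, y}.
Read 'a': {r, v, w, x, y} → {r, s, t, u, v, w, x, y}.
Read 'b': {r, s, t, u, v, w, x, y} → {q, r, t, u, w, x, y}.
Read 'b': {q, r, t, u, w, x, y} → {r, u, v, w, x, y}.
Read 'a': {r, u, v, w, x, y} → {r, s, t, u, v, w, x, y}.
Read 'a': {r, s, t, u, v, w, x, y} → {q, r, s, t, u, v, w, x, y}.
Read 'b': {q, r, s, t, u, v, w, x, y} → {q, r, t, u, v, w, x, y}.
Read 'a': {q, r, t, u, v, w, x, y} → {r, s, t, u, v, w, x, y}.
The final set {r, s, t, u, v, w, x, y} contains the accepting states t, u, w.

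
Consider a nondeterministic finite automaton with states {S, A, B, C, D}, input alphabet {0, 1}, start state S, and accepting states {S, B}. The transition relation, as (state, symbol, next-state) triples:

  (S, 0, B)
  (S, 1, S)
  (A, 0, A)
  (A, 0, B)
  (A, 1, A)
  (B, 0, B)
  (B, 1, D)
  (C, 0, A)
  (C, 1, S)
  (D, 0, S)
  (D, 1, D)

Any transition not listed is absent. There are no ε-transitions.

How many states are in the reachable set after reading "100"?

1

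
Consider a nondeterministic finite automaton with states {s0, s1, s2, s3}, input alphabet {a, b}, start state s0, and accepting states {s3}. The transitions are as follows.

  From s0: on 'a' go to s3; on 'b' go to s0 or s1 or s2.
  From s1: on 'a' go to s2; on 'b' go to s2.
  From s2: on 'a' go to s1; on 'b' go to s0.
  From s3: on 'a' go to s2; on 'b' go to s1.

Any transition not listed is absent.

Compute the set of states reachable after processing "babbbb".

Start in {s0}.
Read 'b': s0→{s0, s1, s2}; now {s0, s1, s2}.
Read 'a': s0→{s3}, s1→{s2}, s2→{s1}; now {s1, s2, s3}.
Read 'b': s1→{s2}, s2→{s0}, s3→{s1}; now {s0, s1, s2}.
Read 'b': s0→{s0, s1, s2}, s1→{s2}, s2→{s0}; now {s0, s1, s2}.
Read 'b': s0→{s0, s1, s2}, s1→{s2}, s2→{s0}; now {s0, s1, s2}.
Read 'b': s0→{s0, s1, s2}, s1→{s2}, s2→{s0}; now {s0, s1, s2}.

{s0, s1, s2}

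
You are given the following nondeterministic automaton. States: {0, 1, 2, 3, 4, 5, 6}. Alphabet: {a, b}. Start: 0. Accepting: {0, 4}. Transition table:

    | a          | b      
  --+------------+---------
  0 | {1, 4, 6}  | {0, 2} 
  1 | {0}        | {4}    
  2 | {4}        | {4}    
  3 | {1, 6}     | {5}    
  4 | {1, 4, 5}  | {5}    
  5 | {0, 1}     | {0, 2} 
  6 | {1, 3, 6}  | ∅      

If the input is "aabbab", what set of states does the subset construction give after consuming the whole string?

{0, 2, 4, 5}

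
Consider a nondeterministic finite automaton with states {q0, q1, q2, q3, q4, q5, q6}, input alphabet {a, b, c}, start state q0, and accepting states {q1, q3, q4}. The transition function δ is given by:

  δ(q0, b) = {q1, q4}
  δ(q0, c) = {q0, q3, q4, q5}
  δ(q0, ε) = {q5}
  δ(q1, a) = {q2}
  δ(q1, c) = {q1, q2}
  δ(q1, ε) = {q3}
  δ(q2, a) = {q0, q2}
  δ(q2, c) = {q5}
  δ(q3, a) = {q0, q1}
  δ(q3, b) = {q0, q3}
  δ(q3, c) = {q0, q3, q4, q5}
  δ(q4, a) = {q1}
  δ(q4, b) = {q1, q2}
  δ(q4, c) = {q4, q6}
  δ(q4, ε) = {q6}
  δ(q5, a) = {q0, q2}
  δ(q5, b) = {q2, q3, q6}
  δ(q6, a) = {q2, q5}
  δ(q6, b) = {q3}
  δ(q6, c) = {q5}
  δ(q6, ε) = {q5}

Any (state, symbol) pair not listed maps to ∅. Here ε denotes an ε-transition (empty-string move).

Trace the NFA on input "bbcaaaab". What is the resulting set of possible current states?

{q0, q1, q2, q3, q4, q5, q6}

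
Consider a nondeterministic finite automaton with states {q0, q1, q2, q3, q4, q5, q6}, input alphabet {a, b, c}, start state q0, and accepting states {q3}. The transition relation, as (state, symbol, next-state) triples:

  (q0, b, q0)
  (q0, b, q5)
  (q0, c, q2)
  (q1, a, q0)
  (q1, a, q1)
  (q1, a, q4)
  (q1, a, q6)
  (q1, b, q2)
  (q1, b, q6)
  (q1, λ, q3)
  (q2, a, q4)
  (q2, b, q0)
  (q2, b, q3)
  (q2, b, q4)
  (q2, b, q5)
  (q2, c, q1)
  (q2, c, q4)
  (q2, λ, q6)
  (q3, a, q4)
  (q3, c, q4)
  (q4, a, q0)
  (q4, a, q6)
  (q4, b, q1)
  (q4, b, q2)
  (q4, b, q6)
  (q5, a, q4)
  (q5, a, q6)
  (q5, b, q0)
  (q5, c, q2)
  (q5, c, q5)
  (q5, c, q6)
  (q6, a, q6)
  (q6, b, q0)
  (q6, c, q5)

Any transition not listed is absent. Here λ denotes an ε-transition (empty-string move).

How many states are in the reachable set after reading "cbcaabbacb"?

Start in {q0}.
Read 'c': {q0} → {q2, q6}.
Read 'b': {q2, q6} → {q0, q3, q4, q5}.
Read 'c': {q0, q3, q4, q5} → {q2, q4, q5, q6}.
Read 'a': {q2, q4, q5, q6} → {q0, q4, q6}.
Read 'a': {q0, q4, q6} → {q0, q6}.
Read 'b': {q0, q6} → {q0, q5}.
Read 'b': {q0, q5} → {q0, q5}.
Read 'a': {q0, q5} → {q4, q6}.
Read 'c': {q4, q6} → {q5}.
Read 'b': {q5} → {q0}.
That set has 1 state.

1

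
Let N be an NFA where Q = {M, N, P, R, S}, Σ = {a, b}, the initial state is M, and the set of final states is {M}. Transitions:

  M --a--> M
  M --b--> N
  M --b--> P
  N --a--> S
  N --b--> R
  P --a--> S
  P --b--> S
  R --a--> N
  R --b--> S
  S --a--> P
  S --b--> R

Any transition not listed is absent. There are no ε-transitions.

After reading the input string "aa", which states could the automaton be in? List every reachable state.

{M}

Start in {M}.
Read 'a': M→{M}; now {M}.
Read 'a': M→{M}; now {M}.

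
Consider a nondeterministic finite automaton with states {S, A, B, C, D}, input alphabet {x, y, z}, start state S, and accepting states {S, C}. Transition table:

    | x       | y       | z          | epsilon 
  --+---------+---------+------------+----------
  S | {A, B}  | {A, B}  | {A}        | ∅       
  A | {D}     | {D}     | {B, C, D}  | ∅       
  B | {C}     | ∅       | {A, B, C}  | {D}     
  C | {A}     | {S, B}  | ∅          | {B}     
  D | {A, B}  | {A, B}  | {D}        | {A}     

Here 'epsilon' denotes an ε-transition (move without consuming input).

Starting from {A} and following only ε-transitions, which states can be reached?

{A}

Begin with {A}.
No ε-moves leave this set, so the closure equals the set itself.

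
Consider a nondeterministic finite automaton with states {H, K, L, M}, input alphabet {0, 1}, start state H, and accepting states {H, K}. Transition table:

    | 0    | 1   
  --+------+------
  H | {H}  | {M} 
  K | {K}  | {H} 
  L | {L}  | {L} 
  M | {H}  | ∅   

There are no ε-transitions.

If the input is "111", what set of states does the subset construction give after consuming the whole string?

∅

Start in {H}.
Read '1': H→{M}; now {M}.
Read '1': M→∅; now ∅.
The set is empty and remains empty for the remaining 1 symbol.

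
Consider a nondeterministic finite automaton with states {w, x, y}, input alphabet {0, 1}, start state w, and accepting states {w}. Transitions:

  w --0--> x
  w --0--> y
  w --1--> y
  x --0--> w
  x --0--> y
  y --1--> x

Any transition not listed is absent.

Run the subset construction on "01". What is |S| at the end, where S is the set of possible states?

Start in {w}.
Read '0': w→{x, y}; now {x, y}.
Read '1': x→∅, y→{x}; now {x}.
That set has 1 state.

1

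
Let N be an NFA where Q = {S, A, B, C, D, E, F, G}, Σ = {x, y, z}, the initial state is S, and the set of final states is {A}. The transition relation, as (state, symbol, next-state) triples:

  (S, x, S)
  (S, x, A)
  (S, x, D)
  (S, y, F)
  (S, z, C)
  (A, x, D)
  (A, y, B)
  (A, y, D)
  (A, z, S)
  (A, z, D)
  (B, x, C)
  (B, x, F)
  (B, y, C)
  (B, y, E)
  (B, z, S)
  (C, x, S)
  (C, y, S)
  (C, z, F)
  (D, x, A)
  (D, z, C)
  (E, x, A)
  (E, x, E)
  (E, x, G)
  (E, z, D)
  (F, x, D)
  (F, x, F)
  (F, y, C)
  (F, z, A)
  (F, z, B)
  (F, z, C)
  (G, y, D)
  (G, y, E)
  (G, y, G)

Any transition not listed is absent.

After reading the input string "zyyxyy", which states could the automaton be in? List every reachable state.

{S}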